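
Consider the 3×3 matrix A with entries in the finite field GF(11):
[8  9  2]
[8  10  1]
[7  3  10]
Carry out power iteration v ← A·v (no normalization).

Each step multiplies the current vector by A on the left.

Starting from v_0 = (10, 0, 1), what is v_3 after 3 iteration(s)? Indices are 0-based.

v_3 = (6, 1, 9)

v_0 = (10, 0, 1).
v_1 = A·v_0 = (5, 4, 3).
v_2 = A·v_1 = (5, 6, 0).
v_3 = A·v_2 = (6, 1, 9).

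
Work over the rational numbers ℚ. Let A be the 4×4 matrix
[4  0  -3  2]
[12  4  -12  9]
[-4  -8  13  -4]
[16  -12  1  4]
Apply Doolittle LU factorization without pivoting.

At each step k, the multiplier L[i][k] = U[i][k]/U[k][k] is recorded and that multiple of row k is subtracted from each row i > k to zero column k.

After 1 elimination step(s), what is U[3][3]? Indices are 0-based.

k=0: U[0][0]=4
  eliminate (1,0): mult=3, new row 1: (0, 4, -3, 3); set L[1][0]=3
  eliminate (2,0): mult=-1, new row 2: (0, -8, 10, -2); set L[2][0]=-1
  eliminate (3,0): mult=4, new row 3: (0, -12, 13, -4); set L[3][0]=4

U[3][3] = -4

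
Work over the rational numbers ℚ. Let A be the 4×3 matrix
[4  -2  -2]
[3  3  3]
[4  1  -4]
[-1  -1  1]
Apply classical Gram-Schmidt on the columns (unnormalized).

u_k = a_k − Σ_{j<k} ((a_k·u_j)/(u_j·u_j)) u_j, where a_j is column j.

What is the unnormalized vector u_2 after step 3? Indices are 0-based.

Step 1: u_0 = a_0 = (4, 3, 4, -1).
Step 2: u_1 = a_1 − (1/7)·u_0 = (-18/7, 18/7, 3/7, -6/7).
Step 3: u_2 = a_2 − (-8/21)·u_0 − (8/11)·u_1 = (46/33, 25/11, -92/33, 41/33).

u_2 = (46/33, 25/11, -92/33, 41/33)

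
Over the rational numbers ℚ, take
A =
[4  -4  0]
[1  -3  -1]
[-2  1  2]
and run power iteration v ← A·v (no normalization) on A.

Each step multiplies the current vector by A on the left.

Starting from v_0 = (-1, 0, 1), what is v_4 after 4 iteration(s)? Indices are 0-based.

v_0 = (-1, 0, 1).
v_1 = A·v_0 = (-4, -2, 4).
v_2 = A·v_1 = (-8, -2, 14).
v_3 = A·v_2 = (-24, -16, 42).
v_4 = A·v_3 = (-32, -18, 116).

v_4 = (-32, -18, 116)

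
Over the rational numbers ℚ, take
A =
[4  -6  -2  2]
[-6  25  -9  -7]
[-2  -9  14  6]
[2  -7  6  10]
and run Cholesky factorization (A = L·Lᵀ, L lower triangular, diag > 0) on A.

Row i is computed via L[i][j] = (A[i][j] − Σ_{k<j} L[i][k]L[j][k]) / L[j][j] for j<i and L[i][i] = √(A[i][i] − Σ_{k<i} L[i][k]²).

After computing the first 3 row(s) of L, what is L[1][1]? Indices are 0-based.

Step 1: L[0][0] = √(4) = 2.
  L[1][0] = (-6) / L[0][0] = -3.
Step 2: L[1][1] = √(16) = 4.
  L[2][0] = (-2) / L[0][0] = -1.
  L[2][1] = (-12) / L[1][1] = -3.
Step 3: L[2][2] = √(4) = 2.

L[1][1] = 4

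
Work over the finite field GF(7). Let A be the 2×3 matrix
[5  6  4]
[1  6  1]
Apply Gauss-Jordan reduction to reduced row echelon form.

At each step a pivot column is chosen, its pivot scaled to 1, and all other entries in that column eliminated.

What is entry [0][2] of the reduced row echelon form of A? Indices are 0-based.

M[0][2] = 6

step 1: normalize row 0 (÷5) = (1, 4, 5)
  row 1: subtract 1×row0 = (0, 2, 3)
step 2: normalize row 1 (÷2) = (0, 1, 5)
  row 0: subtract 4×row1 = (1, 0, 6)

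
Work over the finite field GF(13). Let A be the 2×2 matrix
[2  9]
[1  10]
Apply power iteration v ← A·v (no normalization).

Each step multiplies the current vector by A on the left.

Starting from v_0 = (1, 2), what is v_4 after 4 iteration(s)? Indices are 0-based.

v_4 = (10, 11)

v_0 = (1, 2).
v_1 = A·v_0 = (7, 8).
v_2 = A·v_1 = (8, 9).
v_3 = A·v_2 = (6, 7).
v_4 = A·v_3 = (10, 11).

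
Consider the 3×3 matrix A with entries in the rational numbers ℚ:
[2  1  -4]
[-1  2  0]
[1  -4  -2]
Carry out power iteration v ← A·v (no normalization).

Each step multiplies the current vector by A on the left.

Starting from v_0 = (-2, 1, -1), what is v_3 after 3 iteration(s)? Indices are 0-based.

v_0 = (-2, 1, -1).
v_1 = A·v_0 = (1, 4, -4).
v_2 = A·v_1 = (22, 7, -7).
v_3 = A·v_2 = (79, -8, 8).

v_3 = (79, -8, 8)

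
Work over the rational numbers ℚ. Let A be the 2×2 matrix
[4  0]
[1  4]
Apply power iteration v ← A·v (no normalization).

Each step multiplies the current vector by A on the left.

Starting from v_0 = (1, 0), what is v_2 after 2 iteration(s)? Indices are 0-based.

v_2 = (16, 8)

v_0 = (1, 0).
v_1 = A·v_0 = (4, 1).
v_2 = A·v_1 = (16, 8).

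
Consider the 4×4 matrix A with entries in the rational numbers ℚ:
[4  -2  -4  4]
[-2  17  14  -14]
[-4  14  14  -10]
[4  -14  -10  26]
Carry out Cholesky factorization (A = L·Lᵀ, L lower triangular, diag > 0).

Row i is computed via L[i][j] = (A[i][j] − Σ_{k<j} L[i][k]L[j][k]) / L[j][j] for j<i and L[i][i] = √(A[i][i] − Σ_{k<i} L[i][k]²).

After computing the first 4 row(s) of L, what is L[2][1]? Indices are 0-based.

Step 1: L[0][0] = √(4) = 2.
  L[1][0] = (-2) / L[0][0] = -1.
Step 2: L[1][1] = √(16) = 4.
  L[2][0] = (-4) / L[0][0] = -2.
  L[2][1] = (12) / L[1][1] = 3.
Step 3: L[2][2] = √(1) = 1.
  L[3][0] = (4) / L[0][0] = 2.
  L[3][1] = (-12) / L[1][1] = -3.
  L[3][2] = (3) / L[2][2] = 3.
Step 4: L[3][3] = √(4) = 2.

L[2][1] = 3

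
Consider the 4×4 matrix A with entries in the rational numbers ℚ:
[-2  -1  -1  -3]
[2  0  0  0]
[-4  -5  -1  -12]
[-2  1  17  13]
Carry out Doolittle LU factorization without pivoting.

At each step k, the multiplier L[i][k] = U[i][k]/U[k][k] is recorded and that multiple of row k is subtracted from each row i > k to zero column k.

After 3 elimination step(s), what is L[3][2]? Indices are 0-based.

k=0: U[0][0]=-2
  eliminate (1,0): mult=-1, new row 1: (0, -1, -1, -3); set L[1][0]=-1
  eliminate (2,0): mult=2, new row 2: (0, -3, 1, -6); set L[2][0]=2
  eliminate (3,0): mult=1, new row 3: (0, 2, 18, 16); set L[3][0]=1
k=1: U[1][1]=-1
  eliminate (2,1): mult=3, new row 2: (0, 0, 4, 3); set L[2][1]=3
  eliminate (3,1): mult=-2, new row 3: (0, 0, 16, 10); set L[3][1]=-2
k=2: U[2][2]=4
  eliminate (3,2): mult=4, new row 3: (0, 0, 0, -2); set L[3][2]=4

L[3][2] = 4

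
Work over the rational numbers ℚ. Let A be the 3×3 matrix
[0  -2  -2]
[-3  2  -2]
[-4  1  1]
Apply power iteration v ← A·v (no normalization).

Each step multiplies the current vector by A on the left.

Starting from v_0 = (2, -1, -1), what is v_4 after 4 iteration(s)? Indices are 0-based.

v_0 = (2, -1, -1).
v_1 = A·v_0 = (4, -6, -10).
v_2 = A·v_1 = (32, -4, -32).
v_3 = A·v_2 = (72, -40, -164).
v_4 = A·v_3 = (408, 32, -492).

v_4 = (408, 32, -492)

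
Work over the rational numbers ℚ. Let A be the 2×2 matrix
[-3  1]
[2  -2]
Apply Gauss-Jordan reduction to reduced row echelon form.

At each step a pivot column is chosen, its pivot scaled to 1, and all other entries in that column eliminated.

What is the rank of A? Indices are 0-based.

[1] R0 /= -3  ⇒  (1, -1/3)
     R1 -= 2·R0  ⇒  (0, -4/3)
[2] R1 /= -4/3  ⇒  (0, 1)
     R0 -= -1/3·R1  ⇒  (1, 0)

rank = 2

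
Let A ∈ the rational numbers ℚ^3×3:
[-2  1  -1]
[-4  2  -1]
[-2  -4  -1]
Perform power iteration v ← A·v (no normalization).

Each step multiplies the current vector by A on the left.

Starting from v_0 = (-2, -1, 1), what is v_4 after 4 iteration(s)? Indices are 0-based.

v_0 = (-2, -1, 1).
v_1 = A·v_0 = (2, 5, 7).
v_2 = A·v_1 = (-6, -5, -31).
v_3 = A·v_2 = (38, 45, 63).
v_4 = A·v_3 = (-94, -125, -319).

v_4 = (-94, -125, -319)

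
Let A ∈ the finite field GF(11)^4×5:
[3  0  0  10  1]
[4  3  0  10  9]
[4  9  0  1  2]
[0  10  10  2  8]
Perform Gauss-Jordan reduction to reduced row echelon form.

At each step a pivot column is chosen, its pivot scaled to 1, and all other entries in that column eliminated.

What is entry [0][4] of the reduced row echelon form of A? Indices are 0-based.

[1] R0 /= 3  ⇒  (1, 0, 0, 7, 4)
     R1 -= 4·R0  ⇒  (0, 3, 0, 4, 4)
     R2 -= 4·R0  ⇒  (0, 9, 0, 6, 8)
[2] R1 /= 3  ⇒  (0, 1, 0, 5, 5)
     R2 -= 9·R1  ⇒  (0, 0, 0, 5, 7)
     R3 -= 10·R1  ⇒  (0, 0, 10, 7, 2)
[3] R2 <-> R3
[3] R2 /= 10  ⇒  (0, 0, 1, 4, 9)
[4] R3 /= 5  ⇒  (0, 0, 0, 1, 8)
     R0 -= 7·R3  ⇒  (1, 0, 0, 0, 3)
     R1 -= 5·R3  ⇒  (0, 1, 0, 0, 9)
     R2 -= 4·R3  ⇒  (0, 0, 1, 0, 10)

M[0][4] = 3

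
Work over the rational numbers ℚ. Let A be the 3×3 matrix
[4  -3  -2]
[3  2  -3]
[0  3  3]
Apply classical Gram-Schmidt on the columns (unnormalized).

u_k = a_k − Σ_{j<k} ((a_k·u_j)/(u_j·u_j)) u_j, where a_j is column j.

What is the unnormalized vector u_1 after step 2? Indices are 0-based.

Step 1: u_0 = a_0 = (4, 3, 0).
Step 2: u_1 = a_1 − (-6/25)·u_0 = (-51/25, 68/25, 3).

u_1 = (-51/25, 68/25, 3)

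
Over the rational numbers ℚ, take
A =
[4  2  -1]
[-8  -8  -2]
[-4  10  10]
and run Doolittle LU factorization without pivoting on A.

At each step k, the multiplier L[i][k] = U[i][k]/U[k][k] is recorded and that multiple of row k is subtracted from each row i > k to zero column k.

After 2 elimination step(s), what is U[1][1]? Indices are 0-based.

k=0: U[0][0]=4
  eliminate (1,0): mult=-2, new row 1: (0, -4, -4); set L[1][0]=-2
  eliminate (2,0): mult=-1, new row 2: (0, 12, 9); set L[2][0]=-1
k=1: U[1][1]=-4
  eliminate (2,1): mult=-3, new row 2: (0, 0, -3); set L[2][1]=-3

U[1][1] = -4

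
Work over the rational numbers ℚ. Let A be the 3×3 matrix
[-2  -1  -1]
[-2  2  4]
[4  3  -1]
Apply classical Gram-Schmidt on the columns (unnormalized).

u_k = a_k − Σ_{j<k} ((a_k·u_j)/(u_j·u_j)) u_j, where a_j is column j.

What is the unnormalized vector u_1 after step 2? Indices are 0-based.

u_1 = (-1/6, 17/6, 4/3)

Step 1: u_0 = a_0 = (-2, -2, 4).
Step 2: u_1 = a_1 − (5/12)·u_0 = (-1/6, 17/6, 4/3).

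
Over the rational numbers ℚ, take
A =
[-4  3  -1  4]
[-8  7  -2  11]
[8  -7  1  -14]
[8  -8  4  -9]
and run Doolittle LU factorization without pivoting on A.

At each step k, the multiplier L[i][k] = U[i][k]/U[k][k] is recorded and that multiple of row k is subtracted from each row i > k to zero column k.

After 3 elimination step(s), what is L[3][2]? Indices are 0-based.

L[3][2] = -2

[col 0] pivot -4
  R1 -= 2*R0 → (0, 1, 0, 3)  (L[1][0] := 2)
  R2 -= -2*R0 → (0, -1, -1, -6)  (L[2][0] := -2)
  R3 -= -2*R0 → (0, -2, 2, -1)  (L[3][0] := -2)
[col 1] pivot 1
  R2 -= -1*R1 → (0, 0, -1, -3)  (L[2][1] := -1)
  R3 -= -2*R1 → (0, 0, 2, 5)  (L[3][1] := -2)
[col 2] pivot -1
  R3 -= -2*R2 → (0, 0, 0, -1)  (L[3][2] := -2)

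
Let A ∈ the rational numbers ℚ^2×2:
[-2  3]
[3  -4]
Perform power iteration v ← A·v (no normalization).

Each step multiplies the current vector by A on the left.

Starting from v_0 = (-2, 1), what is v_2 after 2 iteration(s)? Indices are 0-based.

v_2 = (-44, 61)

v_0 = (-2, 1).
v_1 = A·v_0 = (7, -10).
v_2 = A·v_1 = (-44, 61).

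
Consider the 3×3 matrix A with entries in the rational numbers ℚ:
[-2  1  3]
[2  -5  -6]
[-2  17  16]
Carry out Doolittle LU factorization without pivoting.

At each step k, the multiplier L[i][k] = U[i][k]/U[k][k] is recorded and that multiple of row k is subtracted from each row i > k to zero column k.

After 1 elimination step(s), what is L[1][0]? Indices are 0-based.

k=0: U[0][0]=-2
  eliminate (1,0): mult=-1, new row 1: (0, -4, -3); set L[1][0]=-1
  eliminate (2,0): mult=1, new row 2: (0, 16, 13); set L[2][0]=1

L[1][0] = -1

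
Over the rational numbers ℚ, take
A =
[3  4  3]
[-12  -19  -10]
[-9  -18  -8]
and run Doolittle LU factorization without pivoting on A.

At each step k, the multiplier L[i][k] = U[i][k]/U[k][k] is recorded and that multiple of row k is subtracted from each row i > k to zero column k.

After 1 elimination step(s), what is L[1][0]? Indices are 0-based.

k=0: U[0][0]=3
  eliminate (1,0): mult=-4, new row 1: (0, -3, 2); set L[1][0]=-4
  eliminate (2,0): mult=-3, new row 2: (0, -6, 1); set L[2][0]=-3

L[1][0] = -4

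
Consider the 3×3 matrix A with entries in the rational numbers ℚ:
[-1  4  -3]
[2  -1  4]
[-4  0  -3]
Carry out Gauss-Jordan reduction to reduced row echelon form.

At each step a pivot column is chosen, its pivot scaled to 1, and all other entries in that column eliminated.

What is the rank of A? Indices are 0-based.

pivot(0,0)=-1: scale R0 → (1, -4, 3)
  clear (1,0): R1 −= (2)R0 → (0, 7, -2)
  clear (2,0): R2 −= (-4)R0 → (0, -16, 9)
pivot(1,1)=7: scale R1 → (0, 1, -2/7)
  clear (0,1): R0 −= (-4)R1 → (1, 0, 13/7)
  clear (2,1): R2 −= (-16)R1 → (0, 0, 31/7)
pivot(2,2)=31/7: scale R2 → (0, 0, 1)
  clear (0,2): R0 −= (13/7)R2 → (1, 0, 0)
  clear (1,2): R1 −= (-2/7)R2 → (0, 1, 0)

rank = 3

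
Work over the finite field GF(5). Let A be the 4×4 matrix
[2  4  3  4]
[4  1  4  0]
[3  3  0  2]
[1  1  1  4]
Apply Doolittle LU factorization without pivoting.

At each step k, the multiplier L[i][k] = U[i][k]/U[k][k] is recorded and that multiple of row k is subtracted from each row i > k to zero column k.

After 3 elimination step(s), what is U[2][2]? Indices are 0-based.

k=0: U[0][0]=2
  eliminate (1,0): mult=2, new row 1: (0, 3, 3, 2); set L[1][0]=2
  eliminate (2,0): mult=4, new row 2: (0, 2, 3, 1); set L[2][0]=4
  eliminate (3,0): mult=3, new row 3: (0, 4, 2, 2); set L[3][0]=3
k=1: U[1][1]=3
  eliminate (2,1): mult=4, new row 2: (0, 0, 1, 3); set L[2][1]=4
  eliminate (3,1): mult=3, new row 3: (0, 0, 3, 1); set L[3][1]=3
k=2: U[2][2]=1
  eliminate (3,2): mult=3, new row 3: (0, 0, 0, 2); set L[3][2]=3

U[2][2] = 1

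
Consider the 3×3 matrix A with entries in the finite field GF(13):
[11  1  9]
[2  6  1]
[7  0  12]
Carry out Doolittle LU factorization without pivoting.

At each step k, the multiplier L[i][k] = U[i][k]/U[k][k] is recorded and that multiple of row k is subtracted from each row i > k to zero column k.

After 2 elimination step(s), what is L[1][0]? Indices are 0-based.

[col 0] pivot 11
  R1 -= 12*R0 → (0, 7, 10)  (L[1][0] := 12)
  R2 -= 3*R0 → (0, 10, 11)  (L[2][0] := 3)
[col 1] pivot 7
  R2 -= 7*R1 → (0, 0, 6)  (L[2][1] := 7)

L[1][0] = 12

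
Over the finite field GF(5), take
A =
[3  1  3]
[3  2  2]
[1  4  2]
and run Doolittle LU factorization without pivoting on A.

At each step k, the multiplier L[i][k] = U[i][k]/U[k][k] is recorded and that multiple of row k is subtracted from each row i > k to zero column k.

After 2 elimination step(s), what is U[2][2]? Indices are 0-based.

U[2][2] = 3

Step 1: pivot at (0,0) is 3.
  row1 ← row1 − (1)·row0  ⇒  L[1][0]=1, U row1=(0, 1, 4)
  row2 ← row2 − (2)·row0  ⇒  L[2][0]=2, U row2=(0, 2, 1)
Step 2: pivot at (1,1) is 1.
  row2 ← row2 − (2)·row1  ⇒  L[2][1]=2, U row2=(0, 0, 3)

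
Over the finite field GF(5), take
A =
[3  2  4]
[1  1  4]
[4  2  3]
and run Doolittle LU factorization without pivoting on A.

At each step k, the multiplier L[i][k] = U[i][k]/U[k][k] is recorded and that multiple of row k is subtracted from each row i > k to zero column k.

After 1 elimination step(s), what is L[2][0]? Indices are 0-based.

k=0: U[0][0]=3
  eliminate (1,0): mult=2, new row 1: (0, 2, 1); set L[1][0]=2
  eliminate (2,0): mult=3, new row 2: (0, 1, 1); set L[2][0]=3

L[2][0] = 3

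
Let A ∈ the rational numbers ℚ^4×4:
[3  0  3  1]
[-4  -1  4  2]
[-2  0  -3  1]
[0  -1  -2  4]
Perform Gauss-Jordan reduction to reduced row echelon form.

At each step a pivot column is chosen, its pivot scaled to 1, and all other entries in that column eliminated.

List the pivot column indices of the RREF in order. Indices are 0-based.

pivot(0,0)=3: scale R0 → (1, 0, 1, 1/3)
  clear (1,0): R1 −= (-4)R0 → (0, -1, 8, 10/3)
  clear (2,0): R2 −= (-2)R0 → (0, 0, -1, 5/3)
pivot(1,1)=-1: scale R1 → (0, 1, -8, -10/3)
  clear (3,1): R3 −= (-1)R1 → (0, 0, -10, 2/3)
pivot(2,2)=-1: scale R2 → (0, 0, 1, -5/3)
  clear (0,2): R0 −= (1)R2 → (1, 0, 0, 2)
  clear (1,2): R1 −= (-8)R2 → (0, 1, 0, -50/3)
  clear (3,2): R3 −= (-10)R2 → (0, 0, 0, -16)
pivot(3,3)=-16: scale R3 → (0, 0, 0, 1)
  clear (0,3): R0 −= (2)R3 → (1, 0, 0, 0)
  clear (1,3): R1 −= (-50/3)R3 → (0, 1, 0, 0)
  clear (2,3): R2 −= (-5/3)R3 → (0, 0, 1, 0)

pivot columns: 0, 1, 2, 3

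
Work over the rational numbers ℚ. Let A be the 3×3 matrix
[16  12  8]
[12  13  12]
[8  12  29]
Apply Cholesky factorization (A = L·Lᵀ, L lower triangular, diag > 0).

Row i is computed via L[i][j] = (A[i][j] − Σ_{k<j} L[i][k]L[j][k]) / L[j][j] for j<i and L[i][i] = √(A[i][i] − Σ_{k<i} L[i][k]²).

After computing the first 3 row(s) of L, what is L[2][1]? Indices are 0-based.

L[2][1] = 3

Step 1: L[0][0] = √(16) = 4.
  L[1][0] = (12) / L[0][0] = 3.
Step 2: L[1][1] = √(4) = 2.
  L[2][0] = (8) / L[0][0] = 2.
  L[2][1] = (6) / L[1][1] = 3.
Step 3: L[2][2] = √(16) = 4.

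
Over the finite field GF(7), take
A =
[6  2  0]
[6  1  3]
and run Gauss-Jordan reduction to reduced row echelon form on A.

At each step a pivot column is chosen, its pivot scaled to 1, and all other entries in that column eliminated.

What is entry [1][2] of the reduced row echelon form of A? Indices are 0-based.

step 1: normalize row 0 (÷6) = (1, 5, 0)
  row 1: subtract 6×row0 = (0, 6, 3)
step 2: normalize row 1 (÷6) = (0, 1, 4)
  row 0: subtract 5×row1 = (1, 0, 1)

M[1][2] = 4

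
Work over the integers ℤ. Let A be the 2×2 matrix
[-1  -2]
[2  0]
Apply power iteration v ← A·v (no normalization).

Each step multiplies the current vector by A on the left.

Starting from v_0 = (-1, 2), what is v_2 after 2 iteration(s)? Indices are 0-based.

v_0 = (-1, 2).
v_1 = A·v_0 = (-3, -2).
v_2 = A·v_1 = (7, -6).

v_2 = (7, -6)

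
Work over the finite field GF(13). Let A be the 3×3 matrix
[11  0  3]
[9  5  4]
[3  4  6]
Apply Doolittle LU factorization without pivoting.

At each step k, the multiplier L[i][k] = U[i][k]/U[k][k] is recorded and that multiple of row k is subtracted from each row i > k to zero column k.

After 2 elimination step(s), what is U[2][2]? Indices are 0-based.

[col 0] pivot 11
  R1 -= 2*R0 → (0, 5, 11)  (L[1][0] := 2)
  R2 -= 5*R0 → (0, 4, 4)  (L[2][0] := 5)
[col 1] pivot 5
  R2 -= 6*R1 → (0, 0, 3)  (L[2][1] := 6)

U[2][2] = 3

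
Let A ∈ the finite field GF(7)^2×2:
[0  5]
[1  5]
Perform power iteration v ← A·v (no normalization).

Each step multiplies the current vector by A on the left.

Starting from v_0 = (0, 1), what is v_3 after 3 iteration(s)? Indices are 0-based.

v_3 = (3, 0)

v_0 = (0, 1).
v_1 = A·v_0 = (5, 5).
v_2 = A·v_1 = (4, 2).
v_3 = A·v_2 = (3, 0).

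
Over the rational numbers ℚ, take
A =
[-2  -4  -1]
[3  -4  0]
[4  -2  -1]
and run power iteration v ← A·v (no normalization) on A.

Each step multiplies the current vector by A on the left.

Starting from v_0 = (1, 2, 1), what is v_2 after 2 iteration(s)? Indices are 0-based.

v_0 = (1, 2, 1).
v_1 = A·v_0 = (-11, -5, -1).
v_2 = A·v_1 = (43, -13, -33).

v_2 = (43, -13, -33)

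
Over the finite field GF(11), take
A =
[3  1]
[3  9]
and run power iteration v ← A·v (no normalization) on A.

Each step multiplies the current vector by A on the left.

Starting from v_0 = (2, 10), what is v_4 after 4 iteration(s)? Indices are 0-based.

v_0 = (2, 10).
v_1 = A·v_0 = (5, 8).
v_2 = A·v_1 = (1, 10).
v_3 = A·v_2 = (2, 5).
v_4 = A·v_3 = (0, 7).

v_4 = (0, 7)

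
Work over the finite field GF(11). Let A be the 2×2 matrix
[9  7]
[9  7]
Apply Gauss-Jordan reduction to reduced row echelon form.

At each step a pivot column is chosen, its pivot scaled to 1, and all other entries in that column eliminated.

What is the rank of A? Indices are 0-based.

rank = 1

[1] R0 /= 9  ⇒  (1, 2)
     R1 -= 9·R0  ⇒  (0, 0)
column 1 empty below row 1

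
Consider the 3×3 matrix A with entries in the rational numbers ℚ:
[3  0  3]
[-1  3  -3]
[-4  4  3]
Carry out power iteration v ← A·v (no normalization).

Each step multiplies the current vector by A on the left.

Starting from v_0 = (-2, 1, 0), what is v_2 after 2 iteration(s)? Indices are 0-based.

v_0 = (-2, 1, 0).
v_1 = A·v_0 = (-6, 5, 12).
v_2 = A·v_1 = (18, -15, 80).

v_2 = (18, -15, 80)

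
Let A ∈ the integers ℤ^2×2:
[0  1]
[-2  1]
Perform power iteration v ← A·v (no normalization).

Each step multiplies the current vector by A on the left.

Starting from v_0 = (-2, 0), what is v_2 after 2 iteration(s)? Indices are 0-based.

v_2 = (4, 4)

v_0 = (-2, 0).
v_1 = A·v_0 = (0, 4).
v_2 = A·v_1 = (4, 4).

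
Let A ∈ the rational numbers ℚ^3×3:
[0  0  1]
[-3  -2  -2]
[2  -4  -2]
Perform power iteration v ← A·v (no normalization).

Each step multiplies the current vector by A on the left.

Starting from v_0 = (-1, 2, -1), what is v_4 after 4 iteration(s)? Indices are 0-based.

v_0 = (-1, 2, -1).
v_1 = A·v_0 = (-1, 1, -8).
v_2 = A·v_1 = (-8, 17, 10).
v_3 = A·v_2 = (10, -30, -104).
v_4 = A·v_3 = (-104, 238, 348).

v_4 = (-104, 238, 348)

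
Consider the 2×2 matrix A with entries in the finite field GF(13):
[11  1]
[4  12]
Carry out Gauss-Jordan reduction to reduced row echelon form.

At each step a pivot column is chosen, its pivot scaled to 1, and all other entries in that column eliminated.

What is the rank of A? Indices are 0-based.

rank = 2

[1] R0 /= 11  ⇒  (1, 6)
     R1 -= 4·R0  ⇒  (0, 1)
[2] R1 /= 1  ⇒  (0, 1)
     R0 -= 6·R1  ⇒  (1, 0)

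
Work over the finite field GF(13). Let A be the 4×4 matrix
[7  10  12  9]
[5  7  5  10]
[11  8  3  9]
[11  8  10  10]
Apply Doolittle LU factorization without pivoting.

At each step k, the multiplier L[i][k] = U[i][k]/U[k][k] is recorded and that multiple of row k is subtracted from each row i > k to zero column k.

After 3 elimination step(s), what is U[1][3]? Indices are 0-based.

[col 0] pivot 7
  R1 -= 10*R0 → (0, 11, 2, 11)  (L[1][0] := 10)
  R2 -= 9*R0 → (0, 9, 12, 6)  (L[2][0] := 9)
  R3 -= 9*R0 → (0, 9, 6, 7)  (L[3][0] := 9)
[col 1] pivot 11
  R2 -= 2*R1 → (0, 0, 8, 10)  (L[2][1] := 2)
  R3 -= 2*R1 → (0, 0, 2, 11)  (L[3][1] := 2)
[col 2] pivot 8
  R3 -= 10*R2 → (0, 0, 0, 2)  (L[3][2] := 10)

U[1][3] = 11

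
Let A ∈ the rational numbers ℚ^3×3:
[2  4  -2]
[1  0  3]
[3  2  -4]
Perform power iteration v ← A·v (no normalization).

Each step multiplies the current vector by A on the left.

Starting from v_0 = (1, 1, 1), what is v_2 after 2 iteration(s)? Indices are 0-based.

v_0 = (1, 1, 1).
v_1 = A·v_0 = (4, 4, 1).
v_2 = A·v_1 = (22, 7, 16).

v_2 = (22, 7, 16)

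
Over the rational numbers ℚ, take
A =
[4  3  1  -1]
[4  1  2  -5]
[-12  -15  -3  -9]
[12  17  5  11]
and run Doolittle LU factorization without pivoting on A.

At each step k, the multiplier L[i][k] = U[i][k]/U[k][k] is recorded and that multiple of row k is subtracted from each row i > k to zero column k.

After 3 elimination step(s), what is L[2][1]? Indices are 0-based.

k=0: U[0][0]=4
  eliminate (1,0): mult=1, new row 1: (0, -2, 1, -4); set L[1][0]=1
  eliminate (2,0): mult=-3, new row 2: (0, -6, 0, -12); set L[2][0]=-3
  eliminate (3,0): mult=3, new row 3: (0, 8, 2, 14); set L[3][0]=3
k=1: U[1][1]=-2
  eliminate (2,1): mult=3, new row 2: (0, 0, -3, 0); set L[2][1]=3
  eliminate (3,1): mult=-4, new row 3: (0, 0, 6, -2); set L[3][1]=-4
k=2: U[2][2]=-3
  eliminate (3,2): mult=-2, new row 3: (0, 0, 0, -2); set L[3][2]=-2

L[2][1] = 3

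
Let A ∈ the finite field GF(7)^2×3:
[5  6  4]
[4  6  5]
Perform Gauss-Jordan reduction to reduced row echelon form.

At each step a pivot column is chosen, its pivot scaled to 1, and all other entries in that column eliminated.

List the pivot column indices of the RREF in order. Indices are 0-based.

step 1: normalize row 0 (÷5) = (1, 4, 5)
  row 1: subtract 4×row0 = (0, 4, 6)
step 2: normalize row 1 (÷4) = (0, 1, 5)
  row 0: subtract 4×row1 = (1, 0, 6)

pivot columns: 0, 1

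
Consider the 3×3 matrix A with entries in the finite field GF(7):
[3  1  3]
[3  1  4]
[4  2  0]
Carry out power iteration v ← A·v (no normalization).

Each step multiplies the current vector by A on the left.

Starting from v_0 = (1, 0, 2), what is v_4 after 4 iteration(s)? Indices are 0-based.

v_4 = (2, 2, 4)

v_0 = (1, 0, 2).
v_1 = A·v_0 = (2, 4, 4).
v_2 = A·v_1 = (1, 5, 2).
v_3 = A·v_2 = (0, 2, 0).
v_4 = A·v_3 = (2, 2, 4).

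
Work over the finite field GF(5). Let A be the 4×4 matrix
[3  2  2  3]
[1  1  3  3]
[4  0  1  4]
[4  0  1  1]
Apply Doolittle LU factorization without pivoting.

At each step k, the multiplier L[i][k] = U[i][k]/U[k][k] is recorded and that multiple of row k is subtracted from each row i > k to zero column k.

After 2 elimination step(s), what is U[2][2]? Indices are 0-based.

U[2][2] = 2

k=0: U[0][0]=3
  eliminate (1,0): mult=2, new row 1: (0, 2, 4, 2); set L[1][0]=2
  eliminate (2,0): mult=3, new row 2: (0, 4, 0, 0); set L[2][0]=3
  eliminate (3,0): mult=3, new row 3: (0, 4, 0, 2); set L[3][0]=3
k=1: U[1][1]=2
  eliminate (2,1): mult=2, new row 2: (0, 0, 2, 1); set L[2][1]=2
  eliminate (3,1): mult=2, new row 3: (0, 0, 2, 3); set L[3][1]=2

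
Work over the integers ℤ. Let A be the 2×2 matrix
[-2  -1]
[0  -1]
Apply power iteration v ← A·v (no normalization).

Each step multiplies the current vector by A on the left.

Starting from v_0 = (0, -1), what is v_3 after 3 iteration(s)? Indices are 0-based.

v_3 = (7, 1)

v_0 = (0, -1).
v_1 = A·v_0 = (1, 1).
v_2 = A·v_1 = (-3, -1).
v_3 = A·v_2 = (7, 1).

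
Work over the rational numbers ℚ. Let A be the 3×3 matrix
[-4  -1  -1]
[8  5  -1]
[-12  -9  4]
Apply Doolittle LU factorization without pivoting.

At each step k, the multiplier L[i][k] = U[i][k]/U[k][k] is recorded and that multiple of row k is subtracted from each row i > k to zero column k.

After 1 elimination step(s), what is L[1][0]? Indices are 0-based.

Step 1: pivot at (0,0) is -4.
  row1 ← row1 − (-2)·row0  ⇒  L[1][0]=-2, U row1=(0, 3, -3)
  row2 ← row2 − (3)·row0  ⇒  L[2][0]=3, U row2=(0, -6, 7)

L[1][0] = -2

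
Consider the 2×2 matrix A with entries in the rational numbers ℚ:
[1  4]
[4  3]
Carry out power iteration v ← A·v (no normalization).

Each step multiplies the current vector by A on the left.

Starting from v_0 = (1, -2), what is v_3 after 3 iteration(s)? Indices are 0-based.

v_0 = (1, -2).
v_1 = A·v_0 = (-7, -2).
v_2 = A·v_1 = (-15, -34).
v_3 = A·v_2 = (-151, -162).

v_3 = (-151, -162)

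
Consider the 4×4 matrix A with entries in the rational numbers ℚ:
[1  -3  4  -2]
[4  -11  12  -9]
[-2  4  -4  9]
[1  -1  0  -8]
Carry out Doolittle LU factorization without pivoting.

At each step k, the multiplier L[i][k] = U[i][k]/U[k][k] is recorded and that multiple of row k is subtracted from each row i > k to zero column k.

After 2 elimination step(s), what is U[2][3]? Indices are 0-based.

k=0: U[0][0]=1
  eliminate (1,0): mult=4, new row 1: (0, 1, -4, -1); set L[1][0]=4
  eliminate (2,0): mult=-2, new row 2: (0, -2, 4, 5); set L[2][0]=-2
  eliminate (3,0): mult=1, new row 3: (0, 2, -4, -6); set L[3][0]=1
k=1: U[1][1]=1
  eliminate (2,1): mult=-2, new row 2: (0, 0, -4, 3); set L[2][1]=-2
  eliminate (3,1): mult=2, new row 3: (0, 0, 4, -4); set L[3][1]=2

U[2][3] = 3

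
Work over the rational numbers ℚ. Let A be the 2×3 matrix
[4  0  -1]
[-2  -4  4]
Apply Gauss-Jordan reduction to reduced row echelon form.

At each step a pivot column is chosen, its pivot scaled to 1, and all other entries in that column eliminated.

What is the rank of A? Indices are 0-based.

[1] R0 /= 4  ⇒  (1, 0, -1/4)
     R1 -= -2·R0  ⇒  (0, -4, 7/2)
[2] R1 /= -4  ⇒  (0, 1, -7/8)

rank = 2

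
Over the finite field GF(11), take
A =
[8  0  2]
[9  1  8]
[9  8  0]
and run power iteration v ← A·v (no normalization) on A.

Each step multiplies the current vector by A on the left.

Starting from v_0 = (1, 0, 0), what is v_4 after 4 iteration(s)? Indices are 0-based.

v_0 = (1, 0, 0).
v_1 = A·v_0 = (8, 9, 9).
v_2 = A·v_1 = (5, 10, 1).
v_3 = A·v_2 = (9, 8, 4).
v_4 = A·v_3 = (3, 0, 2).

v_4 = (3, 0, 2)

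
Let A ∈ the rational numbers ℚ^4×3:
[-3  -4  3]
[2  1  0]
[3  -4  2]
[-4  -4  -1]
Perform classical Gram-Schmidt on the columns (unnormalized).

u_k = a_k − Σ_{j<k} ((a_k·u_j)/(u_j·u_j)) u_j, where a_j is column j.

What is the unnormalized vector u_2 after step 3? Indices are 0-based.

u_2 = (3121/1538, -24/769, -439/1538, -1347/769)

Step 1: u_0 = a_0 = (-3, 2, 3, -4).
Step 2: u_1 = a_1 − (9/19)·u_0 = (-49/19, 1/19, -103/19, -40/19).
Step 3: u_2 = a_2 − (1/38)·u_0 − (-313/769)·u_1 = (3121/1538, -24/769, -439/1538, -1347/769).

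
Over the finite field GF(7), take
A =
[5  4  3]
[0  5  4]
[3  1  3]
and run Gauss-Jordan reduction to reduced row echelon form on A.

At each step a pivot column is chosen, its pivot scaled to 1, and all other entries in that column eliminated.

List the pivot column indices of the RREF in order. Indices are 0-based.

pivot(0,0)=5: scale R0 → (1, 5, 2)
  clear (2,0): R2 −= (3)R0 → (0, 0, 4)
pivot(1,1)=5: scale R1 → (0, 1, 5)
  clear (0,1): R0 −= (5)R1 → (1, 0, 5)
pivot(2,2)=4: scale R2 → (0, 0, 1)
  clear (0,2): R0 −= (5)R2 → (1, 0, 0)
  clear (1,2): R1 −= (5)R2 → (0, 1, 0)

pivot columns: 0, 1, 2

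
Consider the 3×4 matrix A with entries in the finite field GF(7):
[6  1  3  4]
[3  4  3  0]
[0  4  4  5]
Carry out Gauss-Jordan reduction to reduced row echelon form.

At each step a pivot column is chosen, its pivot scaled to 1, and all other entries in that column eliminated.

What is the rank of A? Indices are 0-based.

rank = 3

[1] R0 /= 6  ⇒  (1, 6, 4, 3)
     R1 -= 3·R0  ⇒  (0, 0, 5, 5)
[2] R1 <-> R2
[2] R1 /= 4  ⇒  (0, 1, 1, 3)
     R0 -= 6·R1  ⇒  (1, 0, 5, 6)
[3] R2 /= 5  ⇒  (0, 0, 1, 1)
     R0 -= 5·R2  ⇒  (1, 0, 0, 1)
     R1 -= 1·R2  ⇒  (0, 1, 0, 2)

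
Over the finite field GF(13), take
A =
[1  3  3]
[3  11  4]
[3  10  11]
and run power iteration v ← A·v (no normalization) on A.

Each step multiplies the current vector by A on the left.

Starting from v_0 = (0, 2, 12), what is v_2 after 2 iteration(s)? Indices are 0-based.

v_2 = (6, 9, 2)

v_0 = (0, 2, 12).
v_1 = A·v_0 = (3, 5, 9).
v_2 = A·v_1 = (6, 9, 2).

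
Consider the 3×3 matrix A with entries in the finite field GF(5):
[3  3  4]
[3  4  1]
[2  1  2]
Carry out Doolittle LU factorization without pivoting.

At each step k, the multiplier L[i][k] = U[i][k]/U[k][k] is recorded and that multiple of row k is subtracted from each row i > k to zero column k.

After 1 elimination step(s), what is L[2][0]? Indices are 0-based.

Step 1: pivot at (0,0) is 3.
  row1 ← row1 − (1)·row0  ⇒  L[1][0]=1, U row1=(0, 1, 2)
  row2 ← row2 − (4)·row0  ⇒  L[2][0]=4, U row2=(0, 4, 1)

L[2][0] = 4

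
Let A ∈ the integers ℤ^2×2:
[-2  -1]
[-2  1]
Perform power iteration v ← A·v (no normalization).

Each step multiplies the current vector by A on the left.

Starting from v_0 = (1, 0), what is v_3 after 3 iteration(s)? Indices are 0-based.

v_3 = (-14, -10)

v_0 = (1, 0).
v_1 = A·v_0 = (-2, -2).
v_2 = A·v_1 = (6, 2).
v_3 = A·v_2 = (-14, -10).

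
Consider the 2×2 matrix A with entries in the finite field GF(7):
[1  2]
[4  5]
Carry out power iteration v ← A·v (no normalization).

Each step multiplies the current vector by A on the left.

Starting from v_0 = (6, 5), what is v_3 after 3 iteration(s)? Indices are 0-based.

v_0 = (6, 5).
v_1 = A·v_0 = (2, 0).
v_2 = A·v_1 = (2, 1).
v_3 = A·v_2 = (4, 6).

v_3 = (4, 6)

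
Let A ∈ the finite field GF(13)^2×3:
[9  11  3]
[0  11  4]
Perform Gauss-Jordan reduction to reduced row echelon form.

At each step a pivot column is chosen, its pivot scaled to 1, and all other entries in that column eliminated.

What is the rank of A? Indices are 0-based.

step 1: normalize row 0 (÷9) = (1, 7, 9)
step 2: normalize row 1 (÷11) = (0, 1, 11)
  row 0: subtract 7×row1 = (1, 0, 10)

rank = 2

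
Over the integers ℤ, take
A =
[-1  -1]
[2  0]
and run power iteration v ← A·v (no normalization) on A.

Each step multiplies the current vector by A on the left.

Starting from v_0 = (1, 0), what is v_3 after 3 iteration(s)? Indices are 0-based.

v_3 = (3, -2)

v_0 = (1, 0).
v_1 = A·v_0 = (-1, 2).
v_2 = A·v_1 = (-1, -2).
v_3 = A·v_2 = (3, -2).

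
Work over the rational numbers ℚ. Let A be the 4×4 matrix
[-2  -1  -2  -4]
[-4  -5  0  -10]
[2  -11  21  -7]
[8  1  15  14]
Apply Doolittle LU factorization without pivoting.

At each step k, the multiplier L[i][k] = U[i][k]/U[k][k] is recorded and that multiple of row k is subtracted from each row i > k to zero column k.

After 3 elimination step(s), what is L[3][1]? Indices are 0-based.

k=0: U[0][0]=-2
  eliminate (1,0): mult=2, new row 1: (0, -3, 4, -2); set L[1][0]=2
  eliminate (2,0): mult=-1, new row 2: (0, -12, 19, -11); set L[2][0]=-1
  eliminate (3,0): mult=-4, new row 3: (0, -3, 7, -2); set L[3][0]=-4
k=1: U[1][1]=-3
  eliminate (2,1): mult=4, new row 2: (0, 0, 3, -3); set L[2][1]=4
  eliminate (3,1): mult=1, new row 3: (0, 0, 3, 0); set L[3][1]=1
k=2: U[2][2]=3
  eliminate (3,2): mult=1, new row 3: (0, 0, 0, 3); set L[3][2]=1

L[3][1] = 1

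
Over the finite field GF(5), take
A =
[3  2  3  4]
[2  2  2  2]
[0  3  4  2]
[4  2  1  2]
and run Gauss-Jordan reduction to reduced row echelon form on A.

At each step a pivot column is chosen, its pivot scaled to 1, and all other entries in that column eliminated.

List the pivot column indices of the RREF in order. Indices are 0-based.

pivot(0,0)=3: scale R0 → (1, 4, 1, 3)
  clear (1,0): R1 −= (2)R0 → (0, 4, 0, 1)
  clear (3,0): R3 −= (4)R0 → (0, 1, 2, 0)
pivot(1,1)=4: scale R1 → (0, 1, 0, 4)
  clear (0,1): R0 −= (4)R1 → (1, 0, 1, 2)
  clear (2,1): R2 −= (3)R1 → (0, 0, 4, 0)
  clear (3,1): R3 −= (1)R1 → (0, 0, 2, 1)
pivot(2,2)=4: scale R2 → (0, 0, 1, 0)
  clear (0,2): R0 −= (1)R2 → (1, 0, 0, 2)
  clear (3,2): R3 −= (2)R2 → (0, 0, 0, 1)
pivot(3,3)=1: scale R3 → (0, 0, 0, 1)
  clear (0,3): R0 −= (2)R3 → (1, 0, 0, 0)
  clear (1,3): R1 −= (4)R3 → (0, 1, 0, 0)

pivot columns: 0, 1, 2, 3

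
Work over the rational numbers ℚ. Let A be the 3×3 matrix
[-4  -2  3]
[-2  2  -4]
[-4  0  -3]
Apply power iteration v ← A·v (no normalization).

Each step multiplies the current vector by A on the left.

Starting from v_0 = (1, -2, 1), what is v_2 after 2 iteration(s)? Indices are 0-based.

v_2 = (-13, 2, 9)

v_0 = (1, -2, 1).
v_1 = A·v_0 = (3, -10, -7).
v_2 = A·v_1 = (-13, 2, 9).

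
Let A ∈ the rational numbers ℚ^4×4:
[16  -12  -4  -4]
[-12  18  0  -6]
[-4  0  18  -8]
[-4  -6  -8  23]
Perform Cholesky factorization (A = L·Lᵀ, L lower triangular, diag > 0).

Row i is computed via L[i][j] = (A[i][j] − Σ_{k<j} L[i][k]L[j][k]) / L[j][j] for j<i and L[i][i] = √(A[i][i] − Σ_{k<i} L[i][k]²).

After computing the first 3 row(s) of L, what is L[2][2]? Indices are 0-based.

Step 1: L[0][0] = √(16) = 4.
  L[1][0] = (-12) / L[0][0] = -3.
Step 2: L[1][1] = √(9) = 3.
  L[2][0] = (-4) / L[0][0] = -1.
  L[2][1] = (-3) / L[1][1] = -1.
Step 3: L[2][2] = √(16) = 4.

L[2][2] = 4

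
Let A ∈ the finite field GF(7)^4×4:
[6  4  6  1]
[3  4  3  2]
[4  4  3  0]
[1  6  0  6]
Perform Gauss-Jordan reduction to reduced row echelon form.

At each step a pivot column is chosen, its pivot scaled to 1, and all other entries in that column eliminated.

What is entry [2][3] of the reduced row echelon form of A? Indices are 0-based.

[1] R0 /= 6  ⇒  (1, 3, 1, 6)
     R1 -= 3·R0  ⇒  (0, 2, 0, 5)
     R2 -= 4·R0  ⇒  (0, 6, 6, 4)
     R3 -= 1·R0  ⇒  (0, 3, 6, 0)
[2] R1 /= 2  ⇒  (0, 1, 0, 6)
     R0 -= 3·R1  ⇒  (1, 0, 1, 2)
     R2 -= 6·R1  ⇒  (0, 0, 6, 3)
     R3 -= 3·R1  ⇒  (0, 0, 6, 3)
[3] R2 /= 6  ⇒  (0, 0, 1, 4)
     R0 -= 1·R2  ⇒  (1, 0, 0, 5)
     R3 -= 6·R2  ⇒  (0, 0, 0, 0)
column 3 empty below row 3

M[2][3] = 4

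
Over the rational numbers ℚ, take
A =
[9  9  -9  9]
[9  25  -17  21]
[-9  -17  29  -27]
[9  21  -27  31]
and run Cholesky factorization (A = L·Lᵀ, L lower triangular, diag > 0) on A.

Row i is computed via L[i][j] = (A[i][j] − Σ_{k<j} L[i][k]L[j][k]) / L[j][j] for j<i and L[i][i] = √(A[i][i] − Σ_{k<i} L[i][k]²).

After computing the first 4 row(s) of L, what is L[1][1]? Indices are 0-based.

Step 1: L[0][0] = √(9) = 3.
  L[1][0] = (9) / L[0][0] = 3.
Step 2: L[1][1] = √(16) = 4.
  L[2][0] = (-9) / L[0][0] = -3.
  L[2][1] = (-8) / L[1][1] = -2.
Step 3: L[2][2] = √(16) = 4.
  L[3][0] = (9) / L[0][0] = 3.
  L[3][1] = (12) / L[1][1] = 3.
  L[3][2] = (-12) / L[2][2] = -3.
Step 4: L[3][3] = √(4) = 2.

L[1][1] = 4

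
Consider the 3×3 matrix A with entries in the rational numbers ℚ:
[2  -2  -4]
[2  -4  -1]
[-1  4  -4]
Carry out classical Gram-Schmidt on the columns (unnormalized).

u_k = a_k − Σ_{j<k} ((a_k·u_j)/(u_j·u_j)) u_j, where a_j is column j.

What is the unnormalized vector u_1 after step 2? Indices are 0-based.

Step 1: u_0 = a_0 = (2, 2, -1).
Step 2: u_1 = a_1 − (-16/9)·u_0 = (14/9, -4/9, 20/9).

u_1 = (14/9, -4/9, 20/9)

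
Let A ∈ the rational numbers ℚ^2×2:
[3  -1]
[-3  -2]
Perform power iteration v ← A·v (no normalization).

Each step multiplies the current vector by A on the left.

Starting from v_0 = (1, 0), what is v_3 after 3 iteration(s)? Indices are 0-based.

v_3 = (39, -30)

v_0 = (1, 0).
v_1 = A·v_0 = (3, -3).
v_2 = A·v_1 = (12, -3).
v_3 = A·v_2 = (39, -30).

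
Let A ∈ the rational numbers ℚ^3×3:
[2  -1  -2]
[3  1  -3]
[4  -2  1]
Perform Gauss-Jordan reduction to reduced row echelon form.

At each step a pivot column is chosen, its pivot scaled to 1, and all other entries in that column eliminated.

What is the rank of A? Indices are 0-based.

rank = 3

[1] R0 /= 2  ⇒  (1, -1/2, -1)
     R1 -= 3·R0  ⇒  (0, 5/2, 0)
     R2 -= 4·R0  ⇒  (0, 0, 5)
[2] R1 /= 5/2  ⇒  (0, 1, 0)
     R0 -= -1/2·R1  ⇒  (1, 0, -1)
[3] R2 /= 5  ⇒  (0, 0, 1)
     R0 -= -1·R2  ⇒  (1, 0, 0)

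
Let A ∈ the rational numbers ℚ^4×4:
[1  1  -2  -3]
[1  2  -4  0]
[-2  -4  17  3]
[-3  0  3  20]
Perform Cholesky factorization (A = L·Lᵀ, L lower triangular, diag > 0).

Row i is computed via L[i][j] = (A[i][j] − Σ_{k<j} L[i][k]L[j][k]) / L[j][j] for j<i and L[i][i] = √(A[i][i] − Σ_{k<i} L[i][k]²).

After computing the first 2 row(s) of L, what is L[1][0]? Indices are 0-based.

Step 1: L[0][0] = √(1) = 1.
  L[1][0] = (1) / L[0][0] = 1.
Step 2: L[1][1] = √(1) = 1.

L[1][0] = 1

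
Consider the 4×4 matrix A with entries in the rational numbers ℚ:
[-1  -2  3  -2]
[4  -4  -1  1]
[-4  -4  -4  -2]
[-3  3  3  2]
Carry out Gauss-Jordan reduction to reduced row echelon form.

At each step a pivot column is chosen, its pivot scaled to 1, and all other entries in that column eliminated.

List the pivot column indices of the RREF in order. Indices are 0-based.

pivot columns: 0, 1, 2, 3

step 1: normalize row 0 (÷-1) = (1, 2, -3, 2)
  row 1: subtract 4×row0 = (0, -12, 11, -7)
  row 2: subtract -4×row0 = (0, 4, -16, 6)
  row 3: subtract -3×row0 = (0, 9, -6, 8)
step 2: normalize row 1 (÷-12) = (0, 1, -11/12, 7/12)
  row 0: subtract 2×row1 = (1, 0, -7/6, 5/6)
  row 2: subtract 4×row1 = (0, 0, -37/3, 11/3)
  row 3: subtract 9×row1 = (0, 0, 9/4, 11/4)
step 3: normalize row 2 (÷-37/3) = (0, 0, 1, -11/37)
  row 0: subtract -7/6×row2 = (1, 0, 0, 18/37)
  row 1: subtract -11/12×row2 = (0, 1, 0, 23/74)
  row 3: subtract 9/4×row2 = (0, 0, 0, 253/74)
step 4: normalize row 3 (÷253/74) = (0, 0, 0, 1)
  row 0: subtract 18/37×row3 = (1, 0, 0, 0)
  row 1: subtract 23/74×row3 = (0, 1, 0, 0)
  row 2: subtract -11/37×row3 = (0, 0, 1, 0)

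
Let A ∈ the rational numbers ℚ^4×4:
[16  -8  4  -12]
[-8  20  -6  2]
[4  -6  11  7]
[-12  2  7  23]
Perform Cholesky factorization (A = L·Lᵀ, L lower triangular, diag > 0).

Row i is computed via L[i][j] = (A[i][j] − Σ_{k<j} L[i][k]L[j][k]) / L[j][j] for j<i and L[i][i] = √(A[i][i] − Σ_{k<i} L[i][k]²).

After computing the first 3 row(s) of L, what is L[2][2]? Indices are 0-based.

Step 1: L[0][0] = √(16) = 4.
  L[1][0] = (-8) / L[0][0] = -2.
Step 2: L[1][1] = √(16) = 4.
  L[2][0] = (4) / L[0][0] = 1.
  L[2][1] = (-4) / L[1][1] = -1.
Step 3: L[2][2] = √(9) = 3.

L[2][2] = 3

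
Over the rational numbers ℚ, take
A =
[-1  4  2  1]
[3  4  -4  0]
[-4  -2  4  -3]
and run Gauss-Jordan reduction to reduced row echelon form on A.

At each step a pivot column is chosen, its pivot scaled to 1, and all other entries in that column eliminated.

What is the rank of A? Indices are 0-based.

pivot(0,0)=-1: scale R0 → (1, -4, -2, -1)
  clear (1,0): R1 −= (3)R0 → (0, 16, 2, 3)
  clear (2,0): R2 −= (-4)R0 → (0, -18, -4, -7)
pivot(1,1)=16: scale R1 → (0, 1, 1/8, 3/16)
  clear (0,1): R0 −= (-4)R1 → (1, 0, -3/2, -1/4)
  clear (2,1): R2 −= (-18)R1 → (0, 0, -7/4, -29/8)
pivot(2,2)=-7/4: scale R2 → (0, 0, 1, 29/14)
  clear (0,2): R0 −= (-3/2)R2 → (1, 0, 0, 20/7)
  clear (1,2): R1 −= (1/8)R2 → (0, 1, 0, -1/14)

rank = 3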